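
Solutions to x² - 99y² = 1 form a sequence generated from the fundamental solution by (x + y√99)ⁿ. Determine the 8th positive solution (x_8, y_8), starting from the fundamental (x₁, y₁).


Step 1: Find the fundamental solution (x₁, y₁) of x² - 99y² = 1.
  Expand √99 as a continued fraction. a₀ = ⌊√99⌋ = 9; iterate m_{k+1} = d_k·a_k − m_k, d_{k+1} = (99 − m_{k+1}²)/d_k, a_{k+1} = ⌊(a₀ + m_{k+1})/d_{k+1}⌋ (starting m₀ = 0, d₀ = 1), with convergents p_k = a_k·p_{k-1} + p_{k-2}, q_k = a_k·q_{k-1} + q_{k-2} (p₋₁ = 1, q₋₁ = 0):
  k = 0: a₀ = 9; p₀/q₀ = 9/1; p₀² − 99·q₀² = 81 − 99 = -18.
  k = 1: m = 9, d = 18, a = ⌊(9 + 9)/18⌋ = 1; p/q = (1·9 + 1)/(1·1 + 0) = 10/1; p² − 99·q² = 100 − 99 = 1.
  The first convergent with p² − 99·q² = 1 gives the fundamental solution (x₁, y₁) = (10, 1).
Step 2: Apply the recurrence (x_{n+1}, y_{n+1}) = (x₁x_n + 99y₁y_n, x₁y_n + y₁x_n) repeatedly.
  From (x_1, y_1) = (10, 1): x_2 = 10·10 + 99·1·1 = 199; y_2 = 10·1 + 1·10 = 20.
  From (x_2, y_2) = (199, 20): x_3 = 10·199 + 99·1·20 = 3970; y_3 = 10·20 + 1·199 = 399.
  From (x_3, y_3) = (3970, 399): x_4 = 10·3970 + 99·1·399 = 79201; y_4 = 10·399 + 1·3970 = 7960.
  From (x_4, y_4) = (79201, 7960): x_5 = 10·79201 + 99·1·7960 = 1580050; y_5 = 10·7960 + 1·79201 = 158801.
  From (x_5, y_5) = (1580050, 158801): x_6 = 10·1580050 + 99·1·158801 = 31521799; y_6 = 10·158801 + 1·1580050 = 3168060.
  From (x_6, y_6) = (31521799, 3168060): x_7 = 10·31521799 + 99·1·3168060 = 628855930; y_7 = 10·3168060 + 1·31521799 = 63202399.
  From (x_7, y_7) = (628855930, 63202399): x_8 = 10·628855930 + 99·1·63202399 = 12545596801; y_8 = 10·63202399 + 1·628855930 = 1260879920.
Step 3: Verify x_8² - 99·y_8² = 157391999093261433601 - 157391999093261433600 = 1 (should be 1). ✓

(x_1, y_1) = (10, 1); (x_8, y_8) = (12545596801, 1260879920).


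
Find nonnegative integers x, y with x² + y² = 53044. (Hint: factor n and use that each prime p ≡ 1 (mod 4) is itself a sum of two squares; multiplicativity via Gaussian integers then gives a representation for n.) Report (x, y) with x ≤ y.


Step 1: Factor n = 53044 = 2^2 · 89 · 149.
Step 2: Check the mod-4 condition on each prime factor: 2 = 2 (special); 89 ≡ 1 (mod 4), exponent 1; 149 ≡ 1 (mod 4), exponent 1.
All primes ≡ 3 (mod 4) appear to even exponent (or don't appear), so by the two-squares theorem n IS expressible as a sum of two squares.
Step 3: Build a representation. Group n = k² · m with k = 2 and m = 89 · 149 = 13261 (a product of primes ≡ 1 (mod 4)); a representation of m scales to one of n via (k·x)² + (k·y)² = k²(x² + y²). Each prime p ≡ 1 (mod 4) is itself a sum of two squares; find a² by testing p − a² for a perfect square:
  89: 89 − 1² = 88, 89 − 2² = 85, 89 − 3² = 80, 89 − 4² = 73, 89 − 5² = 64 = 8² ⇒ 89 = 5² + 8².
  149: 149 − 1² = 148, 149 − 2² = 145, 149 − 3² = 140, 149 − 4² = 133, 149 − 5² = 124, 149 − 6² = 113, 149 − 7² = 100 = 10² ⇒ 149 = 7² + 10².
  Combine using the Brahmagupta–Fibonacci identity (a² + b²)(c² + d²) = (ac − bd)² + (ad + bc)² = (ac + bd)² + (ad − bc)²:
  89 · 149 = 13261: from (5² + 8²)(7² + 10²), take (5·7 − 8·10, 5·10 + 8·7) = (35 − 80, 50 + 56) = (-45, 106); dropping signs (only squares matter) gives (45, 106); check 45² + 106² = 2025 + 11236 = 13261 ✓.
  Scale by k = 2: (2·45, 2·106) = (90, 212).
Step 4: Order so x ≤ y and verify: 90² + 212² = 8100 + 44944 = 53044 = n. ✓

n = 53044 = 90² + 212² (one valid representation with x ≤ y).


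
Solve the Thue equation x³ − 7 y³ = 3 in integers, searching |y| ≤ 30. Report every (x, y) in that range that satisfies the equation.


The equation is x³ - 7y³ = 3. For fixed y, x³ = 7·y³ + 3, so a solution requires the RHS to be a perfect cube.
Strategy: iterate y from -30 to 30, compute RHS = 7·y³ + 3, and check whether it is a (positive or negative) perfect cube.
Check small values of y:
  y = 0: RHS = 3 is not a perfect cube.
  y = 1: RHS = 10 is not a perfect cube.
  y = -1: RHS = -4 is not a perfect cube.
  y = 2: RHS = 59 is not a perfect cube.
  y = -2: RHS = -53 is not a perfect cube.
  y = 3: RHS = 192 is not a perfect cube.
  y = -3: RHS = -186 is not a perfect cube.
Continuing the search up to |y| = 30 finds no solutions either.
No (x, y) in the scanned range satisfies the equation.

No integer solutions with |y| ≤ 30.


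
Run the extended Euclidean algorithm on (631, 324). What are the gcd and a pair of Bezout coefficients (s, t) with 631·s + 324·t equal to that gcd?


Euclidean algorithm on (631, 324) — divide until remainder is 0:
  631 = 1 · 324 + 307
  324 = 1 · 307 + 17
  307 = 18 · 17 + 1
  17 = 17 · 1 + 0
gcd(631, 324) = 1.
Track Bezout coefficients alongside the remainders: start with r₀ = 631 = a·1 + b·0 (s = 1, t = 0) and r₁ = 324 = a·0 + b·1 (s = 0, t = 1); each new remainder r_{k+1} = r_{k-1} − q_k·r_k inherits s_{k+1} = s_{k-1} − q_k·s_k, t_{k+1} = t_{k-1} − q_k·t_k, so r_k = a·s_k + b·t_k at every step:
  q = 1: r = 307, s = 1 − 1·0 = 1, t = 0 − 1·1 = -1  (check: 631·1 + 324·(-1) = 307)
  q = 1: r = 17, s = 0 − 1·1 = -1, t = 1 − 1·(-1) = 2  (check: 631·(-1) + 324·2 = 17)
  q = 18: r = 1, s = 1 − 18·(-1) = 19, t = -1 − 18·2 = -37  (check: 631·19 + 324·(-37) = 1)
The row with r = 1 (the gcd) gives the Bezout coefficients s = 19, t = -37.
Result: 631 · (19) + 324 · (-37) = 1.

gcd(631, 324) = 1; s = 19, t = -37 (check: 631·19 + 324·(-37) = 1).


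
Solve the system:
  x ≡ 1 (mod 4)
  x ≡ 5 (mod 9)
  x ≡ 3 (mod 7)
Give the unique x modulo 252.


Moduli 4, 9, 7 are pairwise coprime; by CRT there is a unique solution modulo M = 4 · 9 · 7 = 252.
Solve pairwise, accumulating the modulus:
  Start with x ≡ 1 (mod 4).
  Combine with x ≡ 5 (mod 9): since gcd(4, 9) = 1, we get a unique residue mod 36.
    Write x = 1 + 4·t and substitute into x ≡ 5 (mod 9): 4·t ≡ 5 − 1 = 4 (mod 9).
    The inverse of 4 mod 9 is 7 (since 4·7 = 28 = 3·9 + 1), so t ≡ 7·4 = 28 ≡ 1 (mod 9).
    Then x = 1 + 4·1 = 5, valid modulo lcm(4, 9) = 36: x ≡ 5 (mod 36).
  Combine with x ≡ 3 (mod 7): since gcd(36, 7) = 1, we get a unique residue mod 252.
    Write x = 5 + 36·t and substitute into x ≡ 3 (mod 7): 36·t ≡ 3 − 5 = -2 (mod 7).
    Reduce coefficients mod 7: 1·t ≡ 5 (mod 7).
    So t ≡ 5 (mod 7).
    Then x = 5 + 36·5 = 185, valid modulo lcm(36, 7) = 252: x ≡ 185 (mod 252).
Verify: 185 mod 4 = 1 ✓, 185 mod 9 = 5 ✓, 185 mod 7 = 3 ✓.

x ≡ 185 (mod 252).


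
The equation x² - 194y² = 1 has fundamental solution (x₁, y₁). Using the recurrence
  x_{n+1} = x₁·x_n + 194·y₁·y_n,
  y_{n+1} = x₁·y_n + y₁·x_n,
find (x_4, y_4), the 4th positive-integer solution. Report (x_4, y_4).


Step 1: Find the fundamental solution (x₁, y₁) of x² - 194y² = 1.
  Expand √194 as a continued fraction. a₀ = ⌊√194⌋ = 13; iterate m_{k+1} = d_k·a_k − m_k, d_{k+1} = (194 − m_{k+1}²)/d_k, a_{k+1} = ⌊(a₀ + m_{k+1})/d_{k+1}⌋ (starting m₀ = 0, d₀ = 1), with convergents p_k = a_k·p_{k-1} + p_{k-2}, q_k = a_k·q_{k-1} + q_{k-2} (p₋₁ = 1, q₋₁ = 0):
  k = 0: a₀ = 13; p₀/q₀ = 13/1; p₀² − 194·q₀² = 169 − 194 = -25.
  k = 1: m = 13, d = 25, a = ⌊(13 + 13)/25⌋ = 1; p/q = (1·13 + 1)/(1·1 + 0) = 14/1; p² − 194·q² = 196 − 194 = 2.
  k = 2: m = 12, d = 2, a = ⌊(13 + 12)/2⌋ = 12; p/q = (12·14 + 13)/(12·1 + 1) = 181/13; p² − 194·q² = 32761 − 32786 = -25.
  k = 3: m = 12, d = 25, a = ⌊(13 + 12)/25⌋ = 1; p/q = (1·181 + 14)/(1·13 + 1) = 195/14; p² − 194·q² = 38025 − 38024 = 1.
  The first convergent with p² − 194·q² = 1 gives the fundamental solution (x₁, y₁) = (195, 14).
Step 2: Apply the recurrence (x_{n+1}, y_{n+1}) = (x₁x_n + 194y₁y_n, x₁y_n + y₁x_n) repeatedly.
  From (x_1, y_1) = (195, 14): x_2 = 195·195 + 194·14·14 = 76049; y_2 = 195·14 + 14·195 = 5460.
  From (x_2, y_2) = (76049, 5460): x_3 = 195·76049 + 194·14·5460 = 29658915; y_3 = 195·5460 + 14·76049 = 2129386.
  From (x_3, y_3) = (29658915, 2129386): x_4 = 195·29658915 + 194·14·2129386 = 11566900801; y_4 = 195·2129386 + 14·29658915 = 830455080.
Step 3: Verify x_4² - 194·y_4² = 133793194140174441601 - 133793194140174441600 = 1 (should be 1). ✓

(x_1, y_1) = (195, 14); (x_4, y_4) = (11566900801, 830455080).


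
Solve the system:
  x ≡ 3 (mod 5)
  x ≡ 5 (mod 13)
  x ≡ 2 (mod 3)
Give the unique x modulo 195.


Moduli 5, 13, 3 are pairwise coprime; by CRT there is a unique solution modulo M = 5 · 13 · 3 = 195.
Solve pairwise, accumulating the modulus:
  Start with x ≡ 3 (mod 5).
  Combine with x ≡ 5 (mod 13): since gcd(5, 13) = 1, we get a unique residue mod 65.
    Write x = 3 + 5·t and substitute into x ≡ 5 (mod 13): 5·t ≡ 5 − 3 = 2 (mod 13).
    The inverse of 5 mod 13 is 8 (since 5·8 = 40 = 3·13 + 1), so t ≡ 8·2 = 16 ≡ 3 (mod 13).
    Then x = 3 + 5·3 = 18, valid modulo lcm(5, 13) = 65: x ≡ 18 (mod 65).
  Combine with x ≡ 2 (mod 3): since gcd(65, 3) = 1, we get a unique residue mod 195.
    Write x = 18 + 65·t and substitute into x ≡ 2 (mod 3): 65·t ≡ 2 − 18 = -16 (mod 3).
    Reduce coefficients mod 3: 2·t ≡ 2 (mod 3).
    The inverse of 2 mod 3 is 2 (since 2·2 = 4 = 1·3 + 1), so t ≡ 2·2 = 4 ≡ 1 (mod 3).
    Then x = 18 + 65·1 = 83, valid modulo lcm(65, 3) = 195: x ≡ 83 (mod 195).
Verify: 83 mod 5 = 3 ✓, 83 mod 13 = 5 ✓, 83 mod 3 = 2 ✓.

x ≡ 83 (mod 195).


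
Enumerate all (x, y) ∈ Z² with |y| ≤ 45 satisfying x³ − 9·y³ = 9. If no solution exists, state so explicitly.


The equation is x³ - 9y³ = 9. For fixed y, x³ = 9·y³ + 9, so a solution requires the RHS to be a perfect cube.
Strategy: iterate y from -45 to 45, compute RHS = 9·y³ + 9, and check whether it is a (positive or negative) perfect cube.
Check small values of y:
  y = 0: RHS = 9 is not a perfect cube.
  y = 1: RHS = 18 is not a perfect cube.
  y = -1: RHS = 0 = (0)³ ⇒ x = 0 works.
  y = 2: RHS = 81 is not a perfect cube.
  y = -2: RHS = -63 is not a perfect cube.
  y = 3: RHS = 252 is not a perfect cube.
  y = -3: RHS = -234 is not a perfect cube.
Continuing the search up to |y| = 45 finds no further solutions beyond those listed.
Collected solutions: (0, -1).

Solutions (with |y| ≤ 45): (0, -1).


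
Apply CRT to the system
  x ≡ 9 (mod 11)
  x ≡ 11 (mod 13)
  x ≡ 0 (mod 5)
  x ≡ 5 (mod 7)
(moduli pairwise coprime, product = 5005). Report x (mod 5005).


Product of moduli M = 11 · 13 · 5 · 7 = 5005.
Merge one congruence at a time:
  Start: x ≡ 9 (mod 11).
  Combine with x ≡ 11 (mod 13); new modulus lcm = 143.
    Write x = 9 + 11·t and substitute into x ≡ 11 (mod 13): 11·t ≡ 11 − 9 = 2 (mod 13).
    The inverse of 11 mod 13 is 6 (since 11·6 = 66 = 5·13 + 1), so t ≡ 6·2 = 12 ≡ 12 (mod 13).
    Then x = 9 + 11·12 = 141, valid modulo lcm(11, 13) = 143: x ≡ 141 (mod 143).
  Combine with x ≡ 0 (mod 5); new modulus lcm = 715.
    Write x = 141 + 143·t and substitute into x ≡ 0 (mod 5): 143·t ≡ 0 − 141 = -141 (mod 5).
    Reduce coefficients mod 5: 3·t ≡ 4 (mod 5).
    The inverse of 3 mod 5 is 2 (since 3·2 = 6 = 1·5 + 1), so t ≡ 2·4 = 8 ≡ 3 (mod 5).
    Then x = 141 + 143·3 = 570, valid modulo lcm(143, 5) = 715: x ≡ 570 (mod 715).
  Combine with x ≡ 5 (mod 7); new modulus lcm = 5005.
    Write x = 570 + 715·t and substitute into x ≡ 5 (mod 7): 715·t ≡ 5 − 570 = -565 (mod 7).
    Reduce coefficients mod 7: 1·t ≡ 2 (mod 7).
    So t ≡ 2 (mod 7).
    Then x = 570 + 715·2 = 2000, valid modulo lcm(715, 7) = 5005: x ≡ 2000 (mod 5005).
Verify against each original: 2000 mod 11 = 9, 2000 mod 13 = 11, 2000 mod 5 = 0, 2000 mod 7 = 5.

x ≡ 2000 (mod 5005).


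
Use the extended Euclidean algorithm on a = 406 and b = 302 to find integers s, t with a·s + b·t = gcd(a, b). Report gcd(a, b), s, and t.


Euclidean algorithm on (406, 302) — divide until remainder is 0:
  406 = 1 · 302 + 104
  302 = 2 · 104 + 94
  104 = 1 · 94 + 10
  94 = 9 · 10 + 4
  10 = 2 · 4 + 2
  4 = 2 · 2 + 0
gcd(406, 302) = 2.
Track Bezout coefficients alongside the remainders: start with r₀ = 406 = a·1 + b·0 (s = 1, t = 0) and r₁ = 302 = a·0 + b·1 (s = 0, t = 1); each new remainder r_{k+1} = r_{k-1} − q_k·r_k inherits s_{k+1} = s_{k-1} − q_k·s_k, t_{k+1} = t_{k-1} − q_k·t_k, so r_k = a·s_k + b·t_k at every step:
  q = 1: r = 104, s = 1 − 1·0 = 1, t = 0 − 1·1 = -1  (check: 406·1 + 302·(-1) = 104)
  q = 2: r = 94, s = 0 − 2·1 = -2, t = 1 − 2·(-1) = 3  (check: 406·(-2) + 302·3 = 94)
  q = 1: r = 10, s = 1 − 1·(-2) = 3, t = -1 − 1·3 = -4  (check: 406·3 + 302·(-4) = 10)
  q = 9: r = 4, s = -2 − 9·3 = -29, t = 3 − 9·(-4) = 39  (check: 406·(-29) + 302·39 = 4)
  q = 2: r = 2, s = 3 − 2·(-29) = 61, t = -4 − 2·39 = -82  (check: 406·61 + 302·(-82) = 2)
The row with r = 2 (the gcd) gives the Bezout coefficients s = 61, t = -82.
Result: 406 · (61) + 302 · (-82) = 2.

gcd(406, 302) = 2; s = 61, t = -82 (check: 406·61 + 302·(-82) = 2).


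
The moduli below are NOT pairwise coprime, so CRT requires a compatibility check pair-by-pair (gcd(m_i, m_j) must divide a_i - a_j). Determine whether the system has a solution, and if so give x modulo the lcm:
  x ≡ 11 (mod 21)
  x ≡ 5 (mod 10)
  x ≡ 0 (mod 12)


Moduli 21, 10, 12 are not pairwise coprime, so CRT works modulo lcm(m_i) when all pairwise compatibility conditions hold.
Pairwise compatibility: gcd(m_i, m_j) must divide a_i - a_j for every pair.
Merge one congruence at a time:
  Start: x ≡ 11 (mod 21).
  Combine with x ≡ 5 (mod 10): gcd(21, 10) = 1; 5 - 11 = -6, which IS divisible by 1, so compatible.
    Write x = 11 + 21·t and substitute into x ≡ 5 (mod 10): 21·t ≡ 5 − 11 = -6 (mod 10).
    Reduce coefficients mod 10: 1·t ≡ 4 (mod 10).
    So t ≡ 4 (mod 10).
    Then x = 11 + 21·4 = 95, valid modulo lcm(21, 10) = 210: x ≡ 95 (mod 210).
  Combine with x ≡ 0 (mod 12): gcd(210, 12) = 6, and 0 - 95 = -95 is NOT divisible by 6.
    ⇒ system is inconsistent (no integer solution).

No solution (the system is inconsistent).


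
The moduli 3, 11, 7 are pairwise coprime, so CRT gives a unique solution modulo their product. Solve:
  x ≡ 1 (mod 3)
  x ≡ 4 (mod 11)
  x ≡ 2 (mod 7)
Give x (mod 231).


Moduli 3, 11, 7 are pairwise coprime; by CRT there is a unique solution modulo M = 3 · 11 · 7 = 231.
Solve pairwise, accumulating the modulus:
  Start with x ≡ 1 (mod 3).
  Combine with x ≡ 4 (mod 11): since gcd(3, 11) = 1, we get a unique residue mod 33.
    Write x = 1 + 3·t and substitute into x ≡ 4 (mod 11): 3·t ≡ 4 − 1 = 3 (mod 11).
    The inverse of 3 mod 11 is 4 (since 3·4 = 12 = 1·11 + 1), so t ≡ 4·3 = 12 ≡ 1 (mod 11).
    Then x = 1 + 3·1 = 4, valid modulo lcm(3, 11) = 33: x ≡ 4 (mod 33).
  Combine with x ≡ 2 (mod 7): since gcd(33, 7) = 1, we get a unique residue mod 231.
    Write x = 4 + 33·t and substitute into x ≡ 2 (mod 7): 33·t ≡ 2 − 4 = -2 (mod 7).
    Reduce coefficients mod 7: 5·t ≡ 5 (mod 7).
    The inverse of 5 mod 7 is 3 (since 5·3 = 15 = 2·7 + 1), so t ≡ 3·5 = 15 ≡ 1 (mod 7).
    Then x = 4 + 33·1 = 37, valid modulo lcm(33, 7) = 231: x ≡ 37 (mod 231).
Verify: 37 mod 3 = 1 ✓, 37 mod 11 = 4 ✓, 37 mod 7 = 2 ✓.

x ≡ 37 (mod 231).


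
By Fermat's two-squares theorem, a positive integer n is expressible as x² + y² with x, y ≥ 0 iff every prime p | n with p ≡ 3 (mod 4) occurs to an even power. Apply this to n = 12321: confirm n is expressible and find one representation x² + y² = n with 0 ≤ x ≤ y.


Step 1: Factor n = 12321 = 3^2 · 37^2.
Step 2: Check the mod-4 condition on each prime factor: 3 ≡ 3 (mod 4), exponent 2 (must be even); 37 ≡ 1 (mod 4), exponent 2.
All primes ≡ 3 (mod 4) appear to even exponent (or don't appear), so by the two-squares theorem n IS expressible as a sum of two squares.
Step 3: Build a representation. Group n = k² · m with k = 3 and m = 37 · 37 = 1369 (a product of primes ≡ 1 (mod 4)); a representation of m scales to one of n via (k·x)² + (k·y)² = k²(x² + y²). Each prime p ≡ 1 (mod 4) is itself a sum of two squares; find a² by testing p − a² for a perfect square:
  37: 37 − 1² = 36 = 6² ⇒ 37 = 1² + 6².
  Combine using the Brahmagupta–Fibonacci identity (a² + b²)(c² + d²) = (ac − bd)² + (ad + bc)² = (ac + bd)² + (ad − bc)²:
  37 · 37 = 1369: from (1² + 6²)(1² + 6²), take (1·1 − 6·6, 1·6 + 6·1) = (1 − 36, 6 + 6) = (-35, 12); dropping signs (only squares matter) gives (35, 12); check 35² + 12² = 1225 + 144 = 1369 ✓.
  Scale by k = 3: (3·35, 3·12) = (105, 36).
Step 4: Order so x ≤ y and verify: 36² + 105² = 1296 + 11025 = 12321 = n. ✓

n = 12321 = 36² + 105² (one valid representation with x ≤ y).


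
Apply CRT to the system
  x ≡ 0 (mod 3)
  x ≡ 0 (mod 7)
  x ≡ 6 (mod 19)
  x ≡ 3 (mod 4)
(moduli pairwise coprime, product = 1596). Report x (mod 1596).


Product of moduli M = 3 · 7 · 19 · 4 = 1596.
Merge one congruence at a time:
  Start: x ≡ 0 (mod 3).
  Combine with x ≡ 0 (mod 7); new modulus lcm = 21.
    Write x = 0 + 3·t and substitute into x ≡ 0 (mod 7): 3·t ≡ 0 − 0 = 0 (mod 7).
    The inverse of 3 mod 7 is 5 (since 3·5 = 15 = 2·7 + 1), so t ≡ 5·0 = 0 ≡ 0 (mod 7).
    Then x = 0 + 3·0 = 0, valid modulo lcm(3, 7) = 21: x ≡ 0 (mod 21).
  Combine with x ≡ 6 (mod 19); new modulus lcm = 399.
    Write x = 0 + 21·t and substitute into x ≡ 6 (mod 19): 21·t ≡ 6 − 0 = 6 (mod 19).
    Reduce coefficients mod 19: 2·t ≡ 6 (mod 19).
    The inverse of 2 mod 19 is 10 (since 2·10 = 20 = 1·19 + 1), so t ≡ 10·6 = 60 ≡ 3 (mod 19).
    Then x = 0 + 21·3 = 63, valid modulo lcm(21, 19) = 399: x ≡ 63 (mod 399).
  Combine with x ≡ 3 (mod 4); new modulus lcm = 1596.
    Write x = 63 + 399·t and substitute into x ≡ 3 (mod 4): 399·t ≡ 3 − 63 = -60 (mod 4).
    Reduce coefficients mod 4: 3·t ≡ 0 (mod 4).
    The inverse of 3 mod 4 is 3 (since 3·3 = 9 = 2·4 + 1), so t ≡ 3·0 = 0 ≡ 0 (mod 4).
    Then x = 63 + 399·0 = 63, valid modulo lcm(399, 4) = 1596: x ≡ 63 (mod 1596).
Verify against each original: 63 mod 3 = 0, 63 mod 7 = 0, 63 mod 19 = 6, 63 mod 4 = 3.

x ≡ 63 (mod 1596).


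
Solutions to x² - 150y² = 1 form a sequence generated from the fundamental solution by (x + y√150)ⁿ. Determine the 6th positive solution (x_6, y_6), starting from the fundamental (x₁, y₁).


Step 1: Find the fundamental solution (x₁, y₁) of x² - 150y² = 1.
  Expand √150 as a continued fraction. a₀ = ⌊√150⌋ = 12; iterate m_{k+1} = d_k·a_k − m_k, d_{k+1} = (150 − m_{k+1}²)/d_k, a_{k+1} = ⌊(a₀ + m_{k+1})/d_{k+1}⌋ (starting m₀ = 0, d₀ = 1), with convergents p_k = a_k·p_{k-1} + p_{k-2}, q_k = a_k·q_{k-1} + q_{k-2} (p₋₁ = 1, q₋₁ = 0):
  k = 0: a₀ = 12; p₀/q₀ = 12/1; p₀² − 150·q₀² = 144 − 150 = -6.
  k = 1: m = 12, d = 6, a = ⌊(12 + 12)/6⌋ = 4; p/q = (4·12 + 1)/(4·1 + 0) = 49/4; p² − 150·q² = 2401 − 2400 = 1.
  The first convergent with p² − 150·q² = 1 gives the fundamental solution (x₁, y₁) = (49, 4).
Step 2: Apply the recurrence (x_{n+1}, y_{n+1}) = (x₁x_n + 150y₁y_n, x₁y_n + y₁x_n) repeatedly.
  From (x_1, y_1) = (49, 4): x_2 = 49·49 + 150·4·4 = 4801; y_2 = 49·4 + 4·49 = 392.
  From (x_2, y_2) = (4801, 392): x_3 = 49·4801 + 150·4·392 = 470449; y_3 = 49·392 + 4·4801 = 38412.
  From (x_3, y_3) = (470449, 38412): x_4 = 49·470449 + 150·4·38412 = 46099201; y_4 = 49·38412 + 4·470449 = 3763984.
  From (x_4, y_4) = (46099201, 3763984): x_5 = 49·46099201 + 150·4·3763984 = 4517251249; y_5 = 49·3763984 + 4·46099201 = 368832020.
  From (x_5, y_5) = (4517251249, 368832020): x_6 = 49·4517251249 + 150·4·368832020 = 442644523201; y_6 = 49·368832020 + 4·4517251249 = 36141773976.
Step 3: Verify x_6² - 150·y_6² = 195934173919840627286401 - 195934173919840627286400 = 1 (should be 1). ✓

(x_1, y_1) = (49, 4); (x_6, y_6) = (442644523201, 36141773976).


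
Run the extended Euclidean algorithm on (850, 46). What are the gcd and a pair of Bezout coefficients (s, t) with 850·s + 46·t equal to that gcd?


Euclidean algorithm on (850, 46) — divide until remainder is 0:
  850 = 18 · 46 + 22
  46 = 2 · 22 + 2
  22 = 11 · 2 + 0
gcd(850, 46) = 2.
Track Bezout coefficients alongside the remainders: start with r₀ = 850 = a·1 + b·0 (s = 1, t = 0) and r₁ = 46 = a·0 + b·1 (s = 0, t = 1); each new remainder r_{k+1} = r_{k-1} − q_k·r_k inherits s_{k+1} = s_{k-1} − q_k·s_k, t_{k+1} = t_{k-1} − q_k·t_k, so r_k = a·s_k + b·t_k at every step:
  q = 18: r = 22, s = 1 − 18·0 = 1, t = 0 − 18·1 = -18  (check: 850·1 + 46·(-18) = 22)
  q = 2: r = 2, s = 0 − 2·1 = -2, t = 1 − 2·(-18) = 37  (check: 850·(-2) + 46·37 = 2)
The row with r = 2 (the gcd) gives the Bezout coefficients s = -2, t = 37.
Result: 850 · (-2) + 46 · (37) = 2.

gcd(850, 46) = 2; s = -2, t = 37 (check: 850·(-2) + 46·37 = 2).


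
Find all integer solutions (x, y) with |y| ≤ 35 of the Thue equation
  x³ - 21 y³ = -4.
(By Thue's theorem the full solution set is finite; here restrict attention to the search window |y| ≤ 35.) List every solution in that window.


The equation is x³ - 21y³ = -4. For fixed y, x³ = 21·y³ − 4, so a solution requires the RHS to be a perfect cube.
Strategy: iterate y from -35 to 35, compute RHS = 21·y³ − 4, and check whether it is a (positive or negative) perfect cube.
Check small values of y:
  y = 0: RHS = -4 is not a perfect cube.
  y = 1: RHS = 17 is not a perfect cube.
  y = -1: RHS = -25 is not a perfect cube.
  y = 2: RHS = 164 is not a perfect cube.
  y = -2: RHS = -172 is not a perfect cube.
  y = 3: RHS = 563 is not a perfect cube.
  y = -3: RHS = -571 is not a perfect cube.
Continuing the search up to |y| = 35 finds no solutions either.
No (x, y) in the scanned range satisfies the equation.

No integer solutions with |y| ≤ 35.


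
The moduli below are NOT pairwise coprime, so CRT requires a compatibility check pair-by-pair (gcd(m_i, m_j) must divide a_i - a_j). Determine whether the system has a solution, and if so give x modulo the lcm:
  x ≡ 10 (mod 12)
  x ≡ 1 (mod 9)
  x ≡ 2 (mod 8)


Moduli 12, 9, 8 are not pairwise coprime, so CRT works modulo lcm(m_i) when all pairwise compatibility conditions hold.
Pairwise compatibility: gcd(m_i, m_j) must divide a_i - a_j for every pair.
Merge one congruence at a time:
  Start: x ≡ 10 (mod 12).
  Combine with x ≡ 1 (mod 9): gcd(12, 9) = 3; 1 - 10 = -9, which IS divisible by 3, so compatible.
    Write x = 10 + 12·t and substitute into x ≡ 1 (mod 9): 12·t ≡ 1 − 10 = -9 (mod 9).
    Divide the congruence (and modulus) by g = 3: 4·t ≡ -3 (mod 3).
    Reduce coefficients mod 3: 1·t ≡ 0 (mod 3).
    So t ≡ 0 (mod 3).
    Then x = 10 + 12·0 = 10, valid modulo lcm(12, 9) = 36: x ≡ 10 (mod 36).
  Combine with x ≡ 2 (mod 8): gcd(36, 8) = 4; 2 - 10 = -8, which IS divisible by 4, so compatible.
    Write x = 10 + 36·t and substitute into x ≡ 2 (mod 8): 36·t ≡ 2 − 10 = -8 (mod 8).
    Divide the congruence (and modulus) by g = 4: 9·t ≡ -2 (mod 2).
    Reduce coefficients mod 2: 1·t ≡ 0 (mod 2).
    So t ≡ 0 (mod 2).
    Then x = 10 + 36·0 = 10, valid modulo lcm(36, 8) = 72: x ≡ 10 (mod 72).
Verify: 10 mod 12 = 10, 10 mod 9 = 1, 10 mod 8 = 2.

x ≡ 10 (mod 72).


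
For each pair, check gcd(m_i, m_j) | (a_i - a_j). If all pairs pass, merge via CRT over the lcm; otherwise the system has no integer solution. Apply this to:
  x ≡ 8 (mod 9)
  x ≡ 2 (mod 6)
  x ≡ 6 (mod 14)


Moduli 9, 6, 14 are not pairwise coprime, so CRT works modulo lcm(m_i) when all pairwise compatibility conditions hold.
Pairwise compatibility: gcd(m_i, m_j) must divide a_i - a_j for every pair.
Merge one congruence at a time:
  Start: x ≡ 8 (mod 9).
  Combine with x ≡ 2 (mod 6): gcd(9, 6) = 3; 2 - 8 = -6, which IS divisible by 3, so compatible.
    Write x = 8 + 9·t and substitute into x ≡ 2 (mod 6): 9·t ≡ 2 − 8 = -6 (mod 6).
    Divide the congruence (and modulus) by g = 3: 3·t ≡ -2 (mod 2).
    Reduce coefficients mod 2: 1·t ≡ 0 (mod 2).
    So t ≡ 0 (mod 2).
    Then x = 8 + 9·0 = 8, valid modulo lcm(9, 6) = 18: x ≡ 8 (mod 18).
  Combine with x ≡ 6 (mod 14): gcd(18, 14) = 2; 6 - 8 = -2, which IS divisible by 2, so compatible.
    Write x = 8 + 18·t and substitute into x ≡ 6 (mod 14): 18·t ≡ 6 − 8 = -2 (mod 14).
    Divide the congruence (and modulus) by g = 2: 9·t ≡ -1 (mod 7).
    Reduce coefficients mod 7: 2·t ≡ 6 (mod 7).
    The inverse of 2 mod 7 is 4 (since 2·4 = 8 = 1·7 + 1), so t ≡ 4·6 = 24 ≡ 3 (mod 7).
    Then x = 8 + 18·3 = 62, valid modulo lcm(18, 14) = 126: x ≡ 62 (mod 126).
Verify: 62 mod 9 = 8, 62 mod 6 = 2, 62 mod 14 = 6.

x ≡ 62 (mod 126).


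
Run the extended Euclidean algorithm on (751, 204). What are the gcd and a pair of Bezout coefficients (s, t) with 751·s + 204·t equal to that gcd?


Euclidean algorithm on (751, 204) — divide until remainder is 0:
  751 = 3 · 204 + 139
  204 = 1 · 139 + 65
  139 = 2 · 65 + 9
  65 = 7 · 9 + 2
  9 = 4 · 2 + 1
  2 = 2 · 1 + 0
gcd(751, 204) = 1.
Track Bezout coefficients alongside the remainders: start with r₀ = 751 = a·1 + b·0 (s = 1, t = 0) and r₁ = 204 = a·0 + b·1 (s = 0, t = 1); each new remainder r_{k+1} = r_{k-1} − q_k·r_k inherits s_{k+1} = s_{k-1} − q_k·s_k, t_{k+1} = t_{k-1} − q_k·t_k, so r_k = a·s_k + b·t_k at every step:
  q = 3: r = 139, s = 1 − 3·0 = 1, t = 0 − 3·1 = -3  (check: 751·1 + 204·(-3) = 139)
  q = 1: r = 65, s = 0 − 1·1 = -1, t = 1 − 1·(-3) = 4  (check: 751·(-1) + 204·4 = 65)
  q = 2: r = 9, s = 1 − 2·(-1) = 3, t = -3 − 2·4 = -11  (check: 751·3 + 204·(-11) = 9)
  q = 7: r = 2, s = -1 − 7·3 = -22, t = 4 − 7·(-11) = 81  (check: 751·(-22) + 204·81 = 2)
  q = 4: r = 1, s = 3 − 4·(-22) = 91, t = -11 − 4·81 = -335  (check: 751·91 + 204·(-335) = 1)
The row with r = 1 (the gcd) gives the Bezout coefficients s = 91, t = -335.
Result: 751 · (91) + 204 · (-335) = 1.

gcd(751, 204) = 1; s = 91, t = -335 (check: 751·91 + 204·(-335) = 1).


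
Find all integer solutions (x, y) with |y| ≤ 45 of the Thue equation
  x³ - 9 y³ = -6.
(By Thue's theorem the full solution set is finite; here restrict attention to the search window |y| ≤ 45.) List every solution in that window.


The equation is x³ - 9y³ = -6. For fixed y, x³ = 9·y³ − 6, so a solution requires the RHS to be a perfect cube.
Strategy: iterate y from -45 to 45, compute RHS = 9·y³ − 6, and check whether it is a (positive or negative) perfect cube.
Check small values of y:
  y = 0: RHS = -6 is not a perfect cube.
  y = 1: RHS = 3 is not a perfect cube.
  y = -1: RHS = -15 is not a perfect cube.
  y = 2: RHS = 66 is not a perfect cube.
  y = -2: RHS = -78 is not a perfect cube.
  y = 3: RHS = 237 is not a perfect cube.
  y = -3: RHS = -249 is not a perfect cube.
Continuing the search up to |y| = 45 finds no solutions either.
No (x, y) in the scanned range satisfies the equation.

No integer solutions with |y| ≤ 45.


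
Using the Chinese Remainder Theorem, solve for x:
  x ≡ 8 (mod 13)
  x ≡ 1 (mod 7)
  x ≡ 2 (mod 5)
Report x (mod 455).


Moduli 13, 7, 5 are pairwise coprime; by CRT there is a unique solution modulo M = 13 · 7 · 5 = 455.
Solve pairwise, accumulating the modulus:
  Start with x ≡ 8 (mod 13).
  Combine with x ≡ 1 (mod 7): since gcd(13, 7) = 1, we get a unique residue mod 91.
    Write x = 8 + 13·t and substitute into x ≡ 1 (mod 7): 13·t ≡ 1 − 8 = -7 (mod 7).
    Reduce coefficients mod 7: 6·t ≡ 0 (mod 7).
    The inverse of 6 mod 7 is 6 (since 6·6 = 36 = 5·7 + 1), so t ≡ 6·0 = 0 ≡ 0 (mod 7).
    Then x = 8 + 13·0 = 8, valid modulo lcm(13, 7) = 91: x ≡ 8 (mod 91).
  Combine with x ≡ 2 (mod 5): since gcd(91, 5) = 1, we get a unique residue mod 455.
    Write x = 8 + 91·t and substitute into x ≡ 2 (mod 5): 91·t ≡ 2 − 8 = -6 (mod 5).
    Reduce coefficients mod 5: 1·t ≡ 4 (mod 5).
    So t ≡ 4 (mod 5).
    Then x = 8 + 91·4 = 372, valid modulo lcm(91, 5) = 455: x ≡ 372 (mod 455).
Verify: 372 mod 13 = 8 ✓, 372 mod 7 = 1 ✓, 372 mod 5 = 2 ✓.

x ≡ 372 (mod 455).


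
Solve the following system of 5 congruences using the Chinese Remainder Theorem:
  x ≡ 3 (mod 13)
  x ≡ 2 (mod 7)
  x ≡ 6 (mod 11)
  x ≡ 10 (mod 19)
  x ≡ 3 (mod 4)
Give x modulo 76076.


Product of moduli M = 13 · 7 · 11 · 19 · 4 = 76076.
Merge one congruence at a time:
  Start: x ≡ 3 (mod 13).
  Combine with x ≡ 2 (mod 7); new modulus lcm = 91.
    Write x = 3 + 13·t and substitute into x ≡ 2 (mod 7): 13·t ≡ 2 − 3 = -1 (mod 7).
    Reduce coefficients mod 7: 6·t ≡ 6 (mod 7).
    The inverse of 6 mod 7 is 6 (since 6·6 = 36 = 5·7 + 1), so t ≡ 6·6 = 36 ≡ 1 (mod 7).
    Then x = 3 + 13·1 = 16, valid modulo lcm(13, 7) = 91: x ≡ 16 (mod 91).
  Combine with x ≡ 6 (mod 11); new modulus lcm = 1001.
    Write x = 16 + 91·t and substitute into x ≡ 6 (mod 11): 91·t ≡ 6 − 16 = -10 (mod 11).
    Reduce coefficients mod 11: 3·t ≡ 1 (mod 11).
    The inverse of 3 mod 11 is 4 (since 3·4 = 12 = 1·11 + 1), so t ≡ 4·1 = 4 ≡ 4 (mod 11).
    Then x = 16 + 91·4 = 380, valid modulo lcm(91, 11) = 1001: x ≡ 380 (mod 1001).
  Combine with x ≡ 10 (mod 19); new modulus lcm = 19019.
    Write x = 380 + 1001·t and substitute into x ≡ 10 (mod 19): 1001·t ≡ 10 − 380 = -370 (mod 19).
    Reduce coefficients mod 19: 13·t ≡ 10 (mod 19).
    The inverse of 13 mod 19 is 3 (since 13·3 = 39 = 2·19 + 1), so t ≡ 3·10 = 30 ≡ 11 (mod 19).
    Then x = 380 + 1001·11 = 11391, valid modulo lcm(1001, 19) = 19019: x ≡ 11391 (mod 19019).
  Combine with x ≡ 3 (mod 4); new modulus lcm = 76076.
    Write x = 11391 + 19019·t and substitute into x ≡ 3 (mod 4): 19019·t ≡ 3 − 11391 = -11388 (mod 4).
    Reduce coefficients mod 4: 3·t ≡ 0 (mod 4).
    The inverse of 3 mod 4 is 3 (since 3·3 = 9 = 2·4 + 1), so t ≡ 3·0 = 0 ≡ 0 (mod 4).
    Then x = 11391 + 19019·0 = 11391, valid modulo lcm(19019, 4) = 76076: x ≡ 11391 (mod 76076).
Verify against each original: 11391 mod 13 = 3, 11391 mod 7 = 2, 11391 mod 11 = 6, 11391 mod 19 = 10, 11391 mod 4 = 3.

x ≡ 11391 (mod 76076).


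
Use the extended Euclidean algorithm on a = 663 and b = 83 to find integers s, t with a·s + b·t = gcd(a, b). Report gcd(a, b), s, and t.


Euclidean algorithm on (663, 83) — divide until remainder is 0:
  663 = 7 · 83 + 82
  83 = 1 · 82 + 1
  82 = 82 · 1 + 0
gcd(663, 83) = 1.
Track Bezout coefficients alongside the remainders: start with r₀ = 663 = a·1 + b·0 (s = 1, t = 0) and r₁ = 83 = a·0 + b·1 (s = 0, t = 1); each new remainder r_{k+1} = r_{k-1} − q_k·r_k inherits s_{k+1} = s_{k-1} − q_k·s_k, t_{k+1} = t_{k-1} − q_k·t_k, so r_k = a·s_k + b·t_k at every step:
  q = 7: r = 82, s = 1 − 7·0 = 1, t = 0 − 7·1 = -7  (check: 663·1 + 83·(-7) = 82)
  q = 1: r = 1, s = 0 − 1·1 = -1, t = 1 − 1·(-7) = 8  (check: 663·(-1) + 83·8 = 1)
The row with r = 1 (the gcd) gives the Bezout coefficients s = -1, t = 8.
Result: 663 · (-1) + 83 · (8) = 1.

gcd(663, 83) = 1; s = -1, t = 8 (check: 663·(-1) + 83·8 = 1).


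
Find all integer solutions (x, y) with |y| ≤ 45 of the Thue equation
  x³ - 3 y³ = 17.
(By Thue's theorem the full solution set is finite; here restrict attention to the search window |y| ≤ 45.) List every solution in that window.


The equation is x³ - 3y³ = 17. For fixed y, x³ = 3·y³ + 17, so a solution requires the RHS to be a perfect cube.
Strategy: iterate y from -45 to 45, compute RHS = 3·y³ + 17, and check whether it is a (positive or negative) perfect cube.
Check small values of y:
  y = 0: RHS = 17 is not a perfect cube.
  y = 1: RHS = 20 is not a perfect cube.
  y = -1: RHS = 14 is not a perfect cube.
  y = 2: RHS = 41 is not a perfect cube.
  y = -2: RHS = -7 is not a perfect cube.
  y = 3: RHS = 98 is not a perfect cube.
  y = -3: RHS = -64 = (-4)³ ⇒ x = -4 works.
Continuing the search up to |y| = 45 finds no further solutions beyond those listed.
Collected solutions: (-4, -3).

Solutions (with |y| ≤ 45): (-4, -3).


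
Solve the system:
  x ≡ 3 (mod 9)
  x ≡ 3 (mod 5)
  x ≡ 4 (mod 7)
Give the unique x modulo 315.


Moduli 9, 5, 7 are pairwise coprime; by CRT there is a unique solution modulo M = 9 · 5 · 7 = 315.
Solve pairwise, accumulating the modulus:
  Start with x ≡ 3 (mod 9).
  Combine with x ≡ 3 (mod 5): since gcd(9, 5) = 1, we get a unique residue mod 45.
    Write x = 3 + 9·t and substitute into x ≡ 3 (mod 5): 9·t ≡ 3 − 3 = 0 (mod 5).
    Reduce coefficients mod 5: 4·t ≡ 0 (mod 5).
    The inverse of 4 mod 5 is 4 (since 4·4 = 16 = 3·5 + 1), so t ≡ 4·0 = 0 ≡ 0 (mod 5).
    Then x = 3 + 9·0 = 3, valid modulo lcm(9, 5) = 45: x ≡ 3 (mod 45).
  Combine with x ≡ 4 (mod 7): since gcd(45, 7) = 1, we get a unique residue mod 315.
    Write x = 3 + 45·t and substitute into x ≡ 4 (mod 7): 45·t ≡ 4 − 3 = 1 (mod 7).
    Reduce coefficients mod 7: 3·t ≡ 1 (mod 7).
    The inverse of 3 mod 7 is 5 (since 3·5 = 15 = 2·7 + 1), so t ≡ 5·1 = 5 ≡ 5 (mod 7).
    Then x = 3 + 45·5 = 228, valid modulo lcm(45, 7) = 315: x ≡ 228 (mod 315).
Verify: 228 mod 9 = 3 ✓, 228 mod 5 = 3 ✓, 228 mod 7 = 4 ✓.

x ≡ 228 (mod 315).


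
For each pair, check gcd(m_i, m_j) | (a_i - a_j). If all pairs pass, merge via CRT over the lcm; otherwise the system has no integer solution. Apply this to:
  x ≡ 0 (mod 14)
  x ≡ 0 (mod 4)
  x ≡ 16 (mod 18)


Moduli 14, 4, 18 are not pairwise coprime, so CRT works modulo lcm(m_i) when all pairwise compatibility conditions hold.
Pairwise compatibility: gcd(m_i, m_j) must divide a_i - a_j for every pair.
Merge one congruence at a time:
  Start: x ≡ 0 (mod 14).
  Combine with x ≡ 0 (mod 4): gcd(14, 4) = 2; 0 - 0 = 0, which IS divisible by 2, so compatible.
    Write x = 0 + 14·t and substitute into x ≡ 0 (mod 4): 14·t ≡ 0 − 0 = 0 (mod 4).
    Divide the congruence (and modulus) by g = 2: 7·t ≡ 0 (mod 2).
    Reduce coefficients mod 2: 1·t ≡ 0 (mod 2).
    So t ≡ 0 (mod 2).
    Then x = 0 + 14·0 = 0, valid modulo lcm(14, 4) = 28: x ≡ 0 (mod 28).
  Combine with x ≡ 16 (mod 18): gcd(28, 18) = 2; 16 - 0 = 16, which IS divisible by 2, so compatible.
    Write x = 0 + 28·t and substitute into x ≡ 16 (mod 18): 28·t ≡ 16 − 0 = 16 (mod 18).
    Divide the congruence (and modulus) by g = 2: 14·t ≡ 8 (mod 9).
    Reduce coefficients mod 9: 5·t ≡ 8 (mod 9).
    The inverse of 5 mod 9 is 2 (since 5·2 = 10 = 1·9 + 1), so t ≡ 2·8 = 16 ≡ 7 (mod 9).
    Then x = 0 + 28·7 = 196, valid modulo lcm(28, 18) = 252: x ≡ 196 (mod 252).
Verify: 196 mod 14 = 0, 196 mod 4 = 0, 196 mod 18 = 16.

x ≡ 196 (mod 252).


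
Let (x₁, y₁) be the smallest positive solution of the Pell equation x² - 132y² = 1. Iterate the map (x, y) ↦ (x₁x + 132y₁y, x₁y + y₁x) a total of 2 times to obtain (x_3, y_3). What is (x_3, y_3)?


Step 1: Find the fundamental solution (x₁, y₁) of x² - 132y² = 1.
  Expand √132 as a continued fraction. a₀ = ⌊√132⌋ = 11; iterate m_{k+1} = d_k·a_k − m_k, d_{k+1} = (132 − m_{k+1}²)/d_k, a_{k+1} = ⌊(a₀ + m_{k+1})/d_{k+1}⌋ (starting m₀ = 0, d₀ = 1), with convergents p_k = a_k·p_{k-1} + p_{k-2}, q_k = a_k·q_{k-1} + q_{k-2} (p₋₁ = 1, q₋₁ = 0):
  k = 0: a₀ = 11; p₀/q₀ = 11/1; p₀² − 132·q₀² = 121 − 132 = -11.
  k = 1: m = 11, d = 11, a = ⌊(11 + 11)/11⌋ = 2; p/q = (2·11 + 1)/(2·1 + 0) = 23/2; p² − 132·q² = 529 − 528 = 1.
  The first convergent with p² − 132·q² = 1 gives the fundamental solution (x₁, y₁) = (23, 2).
Step 2: Apply the recurrence (x_{n+1}, y_{n+1}) = (x₁x_n + 132y₁y_n, x₁y_n + y₁x_n) repeatedly.
  From (x_1, y_1) = (23, 2): x_2 = 23·23 + 132·2·2 = 1057; y_2 = 23·2 + 2·23 = 92.
  From (x_2, y_2) = (1057, 92): x_3 = 23·1057 + 132·2·92 = 48599; y_3 = 23·92 + 2·1057 = 4230.
Step 3: Verify x_3² - 132·y_3² = 2361862801 - 2361862800 = 1 (should be 1). ✓

(x_1, y_1) = (23, 2); (x_3, y_3) = (48599, 4230).


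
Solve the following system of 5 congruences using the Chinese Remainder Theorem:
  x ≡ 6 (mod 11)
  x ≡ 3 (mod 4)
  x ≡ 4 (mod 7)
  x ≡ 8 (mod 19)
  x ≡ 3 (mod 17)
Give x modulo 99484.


Product of moduli M = 11 · 4 · 7 · 19 · 17 = 99484.
Merge one congruence at a time:
  Start: x ≡ 6 (mod 11).
  Combine with x ≡ 3 (mod 4); new modulus lcm = 44.
    Write x = 6 + 11·t and substitute into x ≡ 3 (mod 4): 11·t ≡ 3 − 6 = -3 (mod 4).
    Reduce coefficients mod 4: 3·t ≡ 1 (mod 4).
    The inverse of 3 mod 4 is 3 (since 3·3 = 9 = 2·4 + 1), so t ≡ 3·1 = 3 ≡ 3 (mod 4).
    Then x = 6 + 11·3 = 39, valid modulo lcm(11, 4) = 44: x ≡ 39 (mod 44).
  Combine with x ≡ 4 (mod 7); new modulus lcm = 308.
    Write x = 39 + 44·t and substitute into x ≡ 4 (mod 7): 44·t ≡ 4 − 39 = -35 (mod 7).
    Reduce coefficients mod 7: 2·t ≡ 0 (mod 7).
    The inverse of 2 mod 7 is 4 (since 2·4 = 8 = 1·7 + 1), so t ≡ 4·0 = 0 ≡ 0 (mod 7).
    Then x = 39 + 44·0 = 39, valid modulo lcm(44, 7) = 308: x ≡ 39 (mod 308).
  Combine with x ≡ 8 (mod 19); new modulus lcm = 5852.
    Write x = 39 + 308·t and substitute into x ≡ 8 (mod 19): 308·t ≡ 8 − 39 = -31 (mod 19).
    Reduce coefficients mod 19: 4·t ≡ 7 (mod 19).
    The inverse of 4 mod 19 is 5 (since 4·5 = 20 = 1·19 + 1), so t ≡ 5·7 = 35 ≡ 16 (mod 19).
    Then x = 39 + 308·16 = 4967, valid modulo lcm(308, 19) = 5852: x ≡ 4967 (mod 5852).
  Combine with x ≡ 3 (mod 17); new modulus lcm = 99484.
    Write x = 4967 + 5852·t and substitute into x ≡ 3 (mod 17): 5852·t ≡ 3 − 4967 = -4964 (mod 17).
    Reduce coefficients mod 17: 4·t ≡ 0 (mod 17).
    The inverse of 4 mod 17 is 13 (since 4·13 = 52 = 3·17 + 1), so t ≡ 13·0 = 0 ≡ 0 (mod 17).
    Then x = 4967 + 5852·0 = 4967, valid modulo lcm(5852, 17) = 99484: x ≡ 4967 (mod 99484).
Verify against each original: 4967 mod 11 = 6, 4967 mod 4 = 3, 4967 mod 7 = 4, 4967 mod 19 = 8, 4967 mod 17 = 3.

x ≡ 4967 (mod 99484).


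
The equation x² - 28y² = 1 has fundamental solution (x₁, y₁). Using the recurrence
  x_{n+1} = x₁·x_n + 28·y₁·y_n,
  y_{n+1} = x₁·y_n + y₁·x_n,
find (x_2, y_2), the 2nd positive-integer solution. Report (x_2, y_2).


Step 1: Find the fundamental solution (x₁, y₁) of x² - 28y² = 1.
  Expand √28 as a continued fraction. a₀ = ⌊√28⌋ = 5; iterate m_{k+1} = d_k·a_k − m_k, d_{k+1} = (28 − m_{k+1}²)/d_k, a_{k+1} = ⌊(a₀ + m_{k+1})/d_{k+1}⌋ (starting m₀ = 0, d₀ = 1), with convergents p_k = a_k·p_{k-1} + p_{k-2}, q_k = a_k·q_{k-1} + q_{k-2} (p₋₁ = 1, q₋₁ = 0):
  k = 0: a₀ = 5; p₀/q₀ = 5/1; p₀² − 28·q₀² = 25 − 28 = -3.
  k = 1: m = 5, d = 3, a = ⌊(5 + 5)/3⌋ = 3; p/q = (3·5 + 1)/(3·1 + 0) = 16/3; p² − 28·q² = 256 − 252 = 4.
  k = 2: m = 4, d = 4, a = ⌊(5 + 4)/4⌋ = 2; p/q = (2·16 + 5)/(2·3 + 1) = 37/7; p² − 28·q² = 1369 − 1372 = -3.
  k = 3: m = 4, d = 3, a = ⌊(5 + 4)/3⌋ = 3; p/q = (3·37 + 16)/(3·7 + 3) = 127/24; p² − 28·q² = 16129 − 16128 = 1.
  The first convergent with p² − 28·q² = 1 gives the fundamental solution (x₁, y₁) = (127, 24).
Step 2: Apply the recurrence (x_{n+1}, y_{n+1}) = (x₁x_n + 28y₁y_n, x₁y_n + y₁x_n) repeatedly.
  From (x_1, y_1) = (127, 24): x_2 = 127·127 + 28·24·24 = 32257; y_2 = 127·24 + 24·127 = 6096.
Step 3: Verify x_2² - 28·y_2² = 1040514049 - 1040514048 = 1 (should be 1). ✓

(x_1, y_1) = (127, 24); (x_2, y_2) = (32257, 6096).


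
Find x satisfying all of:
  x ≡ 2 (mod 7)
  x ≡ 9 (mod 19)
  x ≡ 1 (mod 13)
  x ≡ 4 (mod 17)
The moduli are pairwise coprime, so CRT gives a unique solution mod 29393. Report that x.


Product of moduli M = 7 · 19 · 13 · 17 = 29393.
Merge one congruence at a time:
  Start: x ≡ 2 (mod 7).
  Combine with x ≡ 9 (mod 19); new modulus lcm = 133.
    Write x = 2 + 7·t and substitute into x ≡ 9 (mod 19): 7·t ≡ 9 − 2 = 7 (mod 19).
    The inverse of 7 mod 19 is 11 (since 7·11 = 77 = 4·19 + 1), so t ≡ 11·7 = 77 ≡ 1 (mod 19).
    Then x = 2 + 7·1 = 9, valid modulo lcm(7, 19) = 133: x ≡ 9 (mod 133).
  Combine with x ≡ 1 (mod 13); new modulus lcm = 1729.
    Write x = 9 + 133·t and substitute into x ≡ 1 (mod 13): 133·t ≡ 1 − 9 = -8 (mod 13).
    Reduce coefficients mod 13: 3·t ≡ 5 (mod 13).
    The inverse of 3 mod 13 is 9 (since 3·9 = 27 = 2·13 + 1), so t ≡ 9·5 = 45 ≡ 6 (mod 13).
    Then x = 9 + 133·6 = 807, valid modulo lcm(133, 13) = 1729: x ≡ 807 (mod 1729).
  Combine with x ≡ 4 (mod 17); new modulus lcm = 29393.
    Write x = 807 + 1729·t and substitute into x ≡ 4 (mod 17): 1729·t ≡ 4 − 807 = -803 (mod 17).
    Reduce coefficients mod 17: 12·t ≡ 13 (mod 17).
    The inverse of 12 mod 17 is 10 (since 12·10 = 120 = 7·17 + 1), so t ≡ 10·13 = 130 ≡ 11 (mod 17).
    Then x = 807 + 1729·11 = 19826, valid modulo lcm(1729, 17) = 29393: x ≡ 19826 (mod 29393).
Verify against each original: 19826 mod 7 = 2, 19826 mod 19 = 9, 19826 mod 13 = 1, 19826 mod 17 = 4.

x ≡ 19826 (mod 29393).
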